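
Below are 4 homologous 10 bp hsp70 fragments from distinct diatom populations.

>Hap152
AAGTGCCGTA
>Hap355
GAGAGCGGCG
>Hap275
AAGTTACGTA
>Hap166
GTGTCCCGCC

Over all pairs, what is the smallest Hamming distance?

2

Pairwise Hamming distances:
  Hap152 vs Hap355: 5
  Hap152 vs Hap275: 2
  Hap152 vs Hap166: 5
  Hap355 vs Hap275: 7
  Hap355 vs Hap166: 5
  Hap275 vs Hap166: 6
The smallest is 2, between Hap152 and Hap275.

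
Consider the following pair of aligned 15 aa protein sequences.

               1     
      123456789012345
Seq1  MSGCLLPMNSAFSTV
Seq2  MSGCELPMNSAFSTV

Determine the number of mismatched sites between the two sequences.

1

The sequences differ at position 5 (L/E).
That gives 1 mismatch out of 15 aligned sites, so the Hamming distance is 1.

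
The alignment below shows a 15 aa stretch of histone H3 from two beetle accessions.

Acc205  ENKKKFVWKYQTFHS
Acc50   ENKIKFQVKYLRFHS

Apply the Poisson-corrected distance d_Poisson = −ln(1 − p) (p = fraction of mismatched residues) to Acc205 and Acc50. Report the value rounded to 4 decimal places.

The sequences differ at positions 4 (K/I), 7 (V/Q), 8 (W/V), 11 (Q/L), 12 (T/R).
p = 5/15 = 0.333333.
d = −ln(1 − 0.333333) = −ln(0.666667) = 0.4055.

0.4055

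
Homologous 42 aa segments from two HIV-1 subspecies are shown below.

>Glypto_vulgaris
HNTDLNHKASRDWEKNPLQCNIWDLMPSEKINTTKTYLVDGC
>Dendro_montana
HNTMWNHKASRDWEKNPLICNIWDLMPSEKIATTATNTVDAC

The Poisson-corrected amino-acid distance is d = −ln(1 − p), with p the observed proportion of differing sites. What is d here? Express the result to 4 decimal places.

The sequences differ at positions 4 (D/M), 5 (L/W), 19 (Q/I), 32 (N/A), 35 (K/A), 37 (Y/N), 38 (L/T), 41 (G/A).
p = 8/42 = 0.190476.
d = −ln(1 − 0.190476) = −ln(0.809524) = 0.2113.

0.2113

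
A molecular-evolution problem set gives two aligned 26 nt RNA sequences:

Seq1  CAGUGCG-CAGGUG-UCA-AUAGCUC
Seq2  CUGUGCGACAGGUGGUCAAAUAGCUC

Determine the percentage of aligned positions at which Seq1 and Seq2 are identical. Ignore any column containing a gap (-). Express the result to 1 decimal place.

Excluding the 3 gap columns leaves 23 comparable sites.
A single mismatch occurs at site 2 (A↔U).
22 of the 23 comparable sites match, so the percent identity is 22/23 × 100 = 95.7%.

95.7%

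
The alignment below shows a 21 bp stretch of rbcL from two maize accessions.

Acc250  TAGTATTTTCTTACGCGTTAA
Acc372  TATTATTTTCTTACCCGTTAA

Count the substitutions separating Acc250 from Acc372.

The sequences differ at positions 3 (G/T), 15 (G/C).
That gives 2 mismatches out of 21 aligned sites, so the Hamming distance is 2.

2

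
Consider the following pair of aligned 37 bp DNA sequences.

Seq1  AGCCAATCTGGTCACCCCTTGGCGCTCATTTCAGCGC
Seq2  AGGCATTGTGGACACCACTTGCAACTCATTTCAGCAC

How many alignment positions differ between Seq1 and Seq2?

Mismatches occur at site 3 (C→G), site 6 (A→T), site 8 (C→G), site 12 (T→A), site 17 (C→A), site 22 (G→C), site 23 (C→A), site 24 (G→A), site 36 (G→A).
That gives 9 mismatches out of 37 aligned sites, so the Hamming distance is 9.

9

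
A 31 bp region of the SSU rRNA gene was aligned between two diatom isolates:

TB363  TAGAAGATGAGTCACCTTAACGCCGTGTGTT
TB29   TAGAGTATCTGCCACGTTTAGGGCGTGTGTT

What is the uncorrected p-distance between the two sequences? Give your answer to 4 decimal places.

0.2903

Mismatches occur at site 5 (A/G), site 6 (G/T), site 9 (G/C), site 10 (A/T), site 12 (T/C), site 16 (C/G), site 19 (A/T), site 21 (C/G), site 23 (C/G).
There are 9 differences over 31 sites, so p = 9/31 = 0.2903.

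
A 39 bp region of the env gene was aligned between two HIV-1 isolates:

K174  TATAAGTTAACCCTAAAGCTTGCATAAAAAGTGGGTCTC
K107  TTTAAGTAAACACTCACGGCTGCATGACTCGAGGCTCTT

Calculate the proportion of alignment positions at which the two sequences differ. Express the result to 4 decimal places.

The sequences differ at positions 2 (A/T), 8 (T/A), 12 (C/A), 15 (A/C), 17 (A/C), 19 (C/G), 20 (T/C), 26 (A/G), 28 (A/C), 29 (A/T), 30 (A/C), 32 (T/A), 35 (G/C), 39 (C/T).
There are 14 differences over 39 sites, so p = 14/39 = 0.3590.

0.3590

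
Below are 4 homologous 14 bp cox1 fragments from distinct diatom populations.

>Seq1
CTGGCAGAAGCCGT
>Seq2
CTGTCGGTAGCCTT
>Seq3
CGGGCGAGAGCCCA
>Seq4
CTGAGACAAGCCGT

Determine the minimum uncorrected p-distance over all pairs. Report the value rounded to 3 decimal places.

Pairwise Hamming distances:
  Seq1 vs Seq2: 4
  Seq1 vs Seq3: 6
  Seq1 vs Seq4: 3
  Seq2 vs Seq3: 6
  Seq2 vs Seq4: 6
  Seq3 vs Seq4: 8
The smallest is 3 mismatches, between Seq1 and Seq4; p = 3/14 = 0.214.

0.214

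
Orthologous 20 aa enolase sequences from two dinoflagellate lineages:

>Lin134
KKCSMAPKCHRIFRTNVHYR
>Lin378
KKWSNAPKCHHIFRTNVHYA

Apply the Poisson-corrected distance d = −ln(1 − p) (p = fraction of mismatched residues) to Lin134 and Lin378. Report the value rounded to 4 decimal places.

Mismatches occur at site 3 (C↔W), site 5 (M↔N), site 11 (R↔H), site 20 (R↔A).
p = 4/20 = 0.200000.
d = −ln(1 − 0.200000) = −ln(0.800000) = 0.2231.

0.2231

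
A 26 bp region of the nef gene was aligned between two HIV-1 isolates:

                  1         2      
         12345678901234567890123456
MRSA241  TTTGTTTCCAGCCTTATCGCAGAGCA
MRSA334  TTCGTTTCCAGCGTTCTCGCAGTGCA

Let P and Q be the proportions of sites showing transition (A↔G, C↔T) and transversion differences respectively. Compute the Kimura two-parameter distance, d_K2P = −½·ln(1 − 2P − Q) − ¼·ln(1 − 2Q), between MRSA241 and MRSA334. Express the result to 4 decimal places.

The sequences differ at positions 3 (T/C, transition), 13 (C/G, transversion), 16 (A/C, transversion), 23 (A/T, transversion).
Of the 4 differences, 1 transition and 3 transversions over 26 sites: P = 1/26 = 0.038462, Q = 3/26 = 0.115385.
d = −0.5·ln(0.807691) − 0.25·ln(0.769230) = −0.5·(-0.213576) − 0.25·(-0.262365) = 0.1724.

0.1724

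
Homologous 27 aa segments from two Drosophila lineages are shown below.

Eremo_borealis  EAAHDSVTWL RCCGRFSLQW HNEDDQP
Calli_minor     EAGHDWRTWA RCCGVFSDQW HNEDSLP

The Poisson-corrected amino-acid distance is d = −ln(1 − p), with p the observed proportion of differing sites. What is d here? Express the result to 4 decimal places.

Differing sites — 3:A/G; 6:S/W; 7:V/R; 10:L/A; 15:R/V; 18:L/D; 25:D/S; 26:Q/L.
p = 8/27 = 0.296296.
d = −ln(1 − 0.296296) = −ln(0.703704) = 0.3514.

0.3514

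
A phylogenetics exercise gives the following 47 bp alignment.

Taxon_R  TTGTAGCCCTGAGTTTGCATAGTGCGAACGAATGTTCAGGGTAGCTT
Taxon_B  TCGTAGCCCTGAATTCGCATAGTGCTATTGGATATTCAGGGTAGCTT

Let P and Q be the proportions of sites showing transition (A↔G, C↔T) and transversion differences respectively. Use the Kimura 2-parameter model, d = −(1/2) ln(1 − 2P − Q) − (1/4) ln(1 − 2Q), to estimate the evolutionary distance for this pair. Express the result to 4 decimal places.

The sequences differ at positions 2 (T/C, transition), 13 (G/A, transition), 16 (T/C, transition), 26 (G/T, transversion), 28 (A/T, transversion), 29 (C/T, transition), 31 (A/G, transition), 34 (G/A, transition).
Of the 8 differences, 6 transitions and 2 transversions over 47 sites: P = 6/47 = 0.127660, Q = 2/47 = 0.042553.
d = −0.5·ln(0.702127) − 0.25·ln(0.914894) = −0.5·(-0.353641) − 0.25·(-0.088947) = 0.1991.

0.1991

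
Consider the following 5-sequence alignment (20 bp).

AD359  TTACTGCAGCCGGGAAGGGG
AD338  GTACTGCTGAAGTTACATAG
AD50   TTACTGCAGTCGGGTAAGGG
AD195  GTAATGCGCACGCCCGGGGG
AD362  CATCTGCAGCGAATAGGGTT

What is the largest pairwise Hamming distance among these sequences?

14

Pairwise Hamming distances:
  AD359 vs AD338: 10
  AD359 vs AD50: 3
  AD359 vs AD195: 9
  AD359 vs AD362: 10
  AD338 vs AD50: 10
  AD338 vs AD195: 11
  AD338 vs AD362: 13
  AD50 vs AD195: 10
  AD50 vs AD362: 13
  AD195 vs AD362: 14
The largest is 14, between AD195 and AD362.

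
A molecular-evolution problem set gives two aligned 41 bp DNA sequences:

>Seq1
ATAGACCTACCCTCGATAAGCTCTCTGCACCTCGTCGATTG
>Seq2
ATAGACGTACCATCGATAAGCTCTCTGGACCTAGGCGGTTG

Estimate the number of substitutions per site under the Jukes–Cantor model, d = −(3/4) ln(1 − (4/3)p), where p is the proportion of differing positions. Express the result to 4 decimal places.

0.1628

Mismatches occur at site 7 (C→G), site 12 (C→A), site 28 (C→G), site 33 (C→A), site 35 (T→G), site 38 (A→G).
p = 6/41 = 0.146341.
d = −0.75 · ln(1 − (4/3)·0.146341) = −0.75 · ln(0.804879) = −0.75 · (-0.217063) = 0.1628.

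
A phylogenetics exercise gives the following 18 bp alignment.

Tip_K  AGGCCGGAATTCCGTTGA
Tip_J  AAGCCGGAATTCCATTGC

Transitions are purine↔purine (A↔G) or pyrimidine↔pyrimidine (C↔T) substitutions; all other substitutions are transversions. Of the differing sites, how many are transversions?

1

Differing sites — 2:G/A (Ti); 14:G/A (Ti); 18:A/C (Tv).
Of the 3 differences, 2 transitions and 1 transversion, so the answer is 1.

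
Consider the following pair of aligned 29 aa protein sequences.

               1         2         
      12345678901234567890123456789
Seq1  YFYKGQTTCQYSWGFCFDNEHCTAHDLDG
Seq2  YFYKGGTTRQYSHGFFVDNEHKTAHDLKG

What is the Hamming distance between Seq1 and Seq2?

Differing sites — 6:Q/G; 9:C/R; 13:W/H; 16:C/F; 17:F/V; 22:C/K; 28:D/K.
That gives 7 mismatches out of 29 aligned sites, so the Hamming distance is 7.

7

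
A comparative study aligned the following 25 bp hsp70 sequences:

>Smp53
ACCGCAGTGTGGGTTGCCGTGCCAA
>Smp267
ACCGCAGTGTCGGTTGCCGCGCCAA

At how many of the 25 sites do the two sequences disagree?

2

The sequences differ at positions 11 (G/C), 20 (T/C).
That gives 2 mismatches out of 25 aligned sites, so the Hamming distance is 2.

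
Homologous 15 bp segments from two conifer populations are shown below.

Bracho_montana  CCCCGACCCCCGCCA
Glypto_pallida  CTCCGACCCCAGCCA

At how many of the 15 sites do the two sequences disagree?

Differing sites — 2:C/T; 11:C/A.
That gives 2 mismatches out of 15 aligned sites, so the Hamming distance is 2.

2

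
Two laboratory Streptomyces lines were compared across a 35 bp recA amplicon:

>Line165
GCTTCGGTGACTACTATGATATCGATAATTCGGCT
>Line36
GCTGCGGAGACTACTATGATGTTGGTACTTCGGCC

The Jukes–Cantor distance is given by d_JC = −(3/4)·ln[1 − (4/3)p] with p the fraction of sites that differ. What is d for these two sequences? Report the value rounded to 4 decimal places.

0.2326

Differing sites — 4:T/G; 8:T/A; 21:A/G; 23:C/T; 25:A/G; 28:A/C; 35:T/C.
p = 7/35 = 0.200000.
d = −0.75 · ln(1 − (4/3)·0.200000) = −0.75 · ln(0.733333) = −0.75 · (-0.310155) = 0.2326.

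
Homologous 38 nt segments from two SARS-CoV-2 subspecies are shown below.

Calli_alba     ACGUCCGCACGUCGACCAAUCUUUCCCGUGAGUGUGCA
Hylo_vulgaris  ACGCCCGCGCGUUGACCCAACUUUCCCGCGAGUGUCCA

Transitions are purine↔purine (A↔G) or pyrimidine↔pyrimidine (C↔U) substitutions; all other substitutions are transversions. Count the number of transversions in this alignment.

Differing sites — 4:U/C (Ti); 9:A/G (Ti); 13:C/U (Ti); 18:A/C (Tv); 20:U/A (Tv); 29:U/C (Ti); 36:G/C (Tv).
Of the 7 differences, 4 transitions and 3 transversions, so the answer is 3.

3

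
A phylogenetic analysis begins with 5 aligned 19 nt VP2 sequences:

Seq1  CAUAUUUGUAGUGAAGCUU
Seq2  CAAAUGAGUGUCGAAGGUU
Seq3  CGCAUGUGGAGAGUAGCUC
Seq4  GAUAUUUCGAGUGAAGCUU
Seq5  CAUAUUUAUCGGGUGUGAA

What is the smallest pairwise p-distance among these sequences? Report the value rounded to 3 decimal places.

Pairwise Hamming distances:
  Seq1 vs Seq2: 7
  Seq1 vs Seq3: 7
  Seq1 vs Seq4: 3
  Seq1 vs Seq5: 9
  Seq2 vs Seq3: 10
  Seq2 vs Seq4: 10
  Seq2 vs Seq5: 12
  Seq3 vs Seq4: 8
  Seq3 vs Seq5: 12
  Seq4 vs Seq5: 11
The smallest is 3 mismatches, between Seq1 and Seq4; p = 3/19 = 0.158.

0.158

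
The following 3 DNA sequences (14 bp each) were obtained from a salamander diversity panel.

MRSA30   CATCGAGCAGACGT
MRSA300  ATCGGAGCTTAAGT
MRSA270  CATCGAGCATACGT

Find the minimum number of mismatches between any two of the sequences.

Pairwise Hamming distances:
  MRSA30 vs MRSA300: 7
  MRSA30 vs MRSA270: 1
  MRSA300 vs MRSA270: 6
The smallest is 1, between MRSA30 and MRSA270.

1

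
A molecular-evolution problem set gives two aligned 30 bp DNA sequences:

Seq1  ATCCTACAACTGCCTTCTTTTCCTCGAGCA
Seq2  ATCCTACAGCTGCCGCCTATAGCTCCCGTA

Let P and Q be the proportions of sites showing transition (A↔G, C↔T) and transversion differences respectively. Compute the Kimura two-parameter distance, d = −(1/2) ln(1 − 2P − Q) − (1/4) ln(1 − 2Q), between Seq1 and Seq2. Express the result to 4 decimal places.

Differing sites — 9:A/G (Ti); 15:T/G (Tv); 16:T/C (Ti); 19:T/A (Tv); 21:T/A (Tv); 22:C/G (Tv); 26:G/C (Tv); 27:A/C (Tv); 29:C/T (Ti).
Of the 9 differences, 3 transitions and 6 transversions over 30 sites: P = 3/30 = 0.100000, Q = 6/30 = 0.200000.
d = −0.5·ln(0.600000) − 0.25·ln(0.600000) = −0.5·(-0.510826) − 0.25·(-0.510826) = 0.3831.

0.3831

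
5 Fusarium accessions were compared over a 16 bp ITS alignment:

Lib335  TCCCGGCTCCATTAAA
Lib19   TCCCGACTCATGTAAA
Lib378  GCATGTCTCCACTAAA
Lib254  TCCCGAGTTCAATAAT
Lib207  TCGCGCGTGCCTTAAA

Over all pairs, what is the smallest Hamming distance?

4

Pairwise Hamming distances:
  Lib335 vs Lib19: 4
  Lib335 vs Lib378: 5
  Lib335 vs Lib254: 5
  Lib335 vs Lib207: 5
  Lib19 vs Lib378: 7
  Lib19 vs Lib254: 6
  Lib19 vs Lib207: 7
  Lib378 vs Lib254: 8
  Lib378 vs Lib207: 8
  Lib254 vs Lib207: 6
The smallest is 4, between Lib335 and Lib19.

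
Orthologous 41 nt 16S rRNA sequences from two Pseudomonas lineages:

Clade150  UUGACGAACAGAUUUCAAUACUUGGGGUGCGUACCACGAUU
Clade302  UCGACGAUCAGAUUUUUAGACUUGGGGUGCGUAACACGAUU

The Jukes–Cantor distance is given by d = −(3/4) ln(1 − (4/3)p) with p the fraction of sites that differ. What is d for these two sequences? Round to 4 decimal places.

0.1628

The sequences differ at positions 2 (U/C), 8 (A/U), 16 (C/U), 17 (A/U), 19 (U/G), 34 (C/A).
p = 6/41 = 0.146341.
d = −0.75 · ln(1 − (4/3)·0.146341) = −0.75 · ln(0.804879) = −0.75 · (-0.217063) = 0.1628.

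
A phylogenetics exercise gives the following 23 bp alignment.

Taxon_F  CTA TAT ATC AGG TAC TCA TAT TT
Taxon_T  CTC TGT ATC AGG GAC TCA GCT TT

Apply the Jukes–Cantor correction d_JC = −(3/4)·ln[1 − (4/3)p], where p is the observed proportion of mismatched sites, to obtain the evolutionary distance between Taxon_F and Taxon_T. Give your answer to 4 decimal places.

Mismatches occur at site 3 (A→C), site 5 (A→G), site 13 (T→G), site 19 (T→G), site 20 (A→C).
p = 5/23 = 0.217391.
d = −0.75 · ln(1 − (4/3)·0.217391) = −0.75 · ln(0.710145) = −0.75 · (-0.342286) = 0.2567.

0.2567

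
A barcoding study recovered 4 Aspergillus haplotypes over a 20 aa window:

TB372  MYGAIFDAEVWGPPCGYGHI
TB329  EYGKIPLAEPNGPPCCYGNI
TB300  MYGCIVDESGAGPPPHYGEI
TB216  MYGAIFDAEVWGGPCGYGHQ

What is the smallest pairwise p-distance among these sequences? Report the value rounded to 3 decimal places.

Pairwise Hamming distances:
  TB372 vs TB329: 8
  TB372 vs TB300: 9
  TB372 vs TB216: 2
  TB329 vs TB300: 11
  TB329 vs TB216: 10
  TB300 vs TB216: 11
The smallest is 2 mismatches, between TB372 and TB216; p = 2/20 = 0.100.

0.100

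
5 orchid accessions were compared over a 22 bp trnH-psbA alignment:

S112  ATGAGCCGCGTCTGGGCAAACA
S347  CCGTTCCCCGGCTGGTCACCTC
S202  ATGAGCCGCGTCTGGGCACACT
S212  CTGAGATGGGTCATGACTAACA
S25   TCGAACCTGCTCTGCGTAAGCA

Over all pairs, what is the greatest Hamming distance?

16

Pairwise Hamming distances:
  S112 vs S347: 11
  S112 vs S202: 2
  S112 vs S212: 8
  S112 vs S25: 9
  S347 vs S202: 10
  S347 vs S212: 16
  S347 vs S25: 14
  S202 vs S212: 10
  S202 vs S25: 11
  S212 vs S25: 14
The largest is 16, between S347 and S212.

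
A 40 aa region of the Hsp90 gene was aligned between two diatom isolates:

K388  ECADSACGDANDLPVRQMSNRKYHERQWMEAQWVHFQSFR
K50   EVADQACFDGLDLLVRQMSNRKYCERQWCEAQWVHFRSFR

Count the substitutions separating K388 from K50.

9

The sequences differ at positions 2 (C/V), 5 (S/Q), 8 (G/F), 10 (A/G), 11 (N/L), 14 (P/L), 24 (H/C), 29 (M/C), 37 (Q/R).
That gives 9 mismatches out of 40 aligned sites, so the Hamming distance is 9.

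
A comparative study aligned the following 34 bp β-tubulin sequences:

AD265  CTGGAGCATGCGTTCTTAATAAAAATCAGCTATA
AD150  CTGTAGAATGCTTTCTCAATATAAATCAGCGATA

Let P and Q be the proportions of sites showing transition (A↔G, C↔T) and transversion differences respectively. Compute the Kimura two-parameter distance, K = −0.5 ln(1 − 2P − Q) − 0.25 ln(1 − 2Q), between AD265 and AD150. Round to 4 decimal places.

0.2023

Mismatches occur at site 4 (G/T, transversion), site 7 (C/A, transversion), site 12 (G/T, transversion), site 17 (T/C, transition), site 22 (A/T, transversion), site 31 (T/G, transversion).
Of the 6 differences, 1 transition and 5 transversions over 34 sites: P = 1/34 = 0.029412, Q = 5/34 = 0.147059.
d = −0.5·ln(0.794117) − 0.25·ln(0.705882) = −0.5·(-0.230524) − 0.25·(-0.348307) = 0.2023.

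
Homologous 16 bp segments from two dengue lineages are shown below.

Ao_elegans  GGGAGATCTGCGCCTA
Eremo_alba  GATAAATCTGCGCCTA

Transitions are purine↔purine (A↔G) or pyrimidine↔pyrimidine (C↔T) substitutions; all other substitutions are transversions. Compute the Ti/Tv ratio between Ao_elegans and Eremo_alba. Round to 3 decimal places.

Mismatches occur at site 2 (G/A, transition), site 3 (G/T, transversion), site 5 (G/A, transition).
Of the 3 differences, 2 transitions and 1 transversion, so Ti/Tv = 2/1 = 2.000.

2.000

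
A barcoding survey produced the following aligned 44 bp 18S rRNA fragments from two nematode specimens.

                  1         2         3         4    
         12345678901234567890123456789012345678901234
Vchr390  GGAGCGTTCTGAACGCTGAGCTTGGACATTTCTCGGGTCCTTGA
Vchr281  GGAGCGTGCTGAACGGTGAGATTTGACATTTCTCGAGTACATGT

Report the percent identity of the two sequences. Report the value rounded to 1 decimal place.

The sequences differ at positions 8 (T/G), 16 (C/G), 21 (C/A), 24 (G/T), 36 (G/A), 39 (C/A), 41 (T/A), 44 (A/T).
36 of the 44 sites match, so the percent identity is 36/44 × 100 = 81.8%.

81.8%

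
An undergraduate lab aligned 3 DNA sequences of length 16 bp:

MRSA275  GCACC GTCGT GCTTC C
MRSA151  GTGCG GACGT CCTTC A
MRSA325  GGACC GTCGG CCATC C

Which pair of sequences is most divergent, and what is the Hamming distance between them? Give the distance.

7

Pairwise Hamming distances:
  MRSA275 vs MRSA151: 6
  MRSA275 vs MRSA325: 4
  MRSA151 vs MRSA325: 7
The largest is 7, between MRSA151 and MRSA325.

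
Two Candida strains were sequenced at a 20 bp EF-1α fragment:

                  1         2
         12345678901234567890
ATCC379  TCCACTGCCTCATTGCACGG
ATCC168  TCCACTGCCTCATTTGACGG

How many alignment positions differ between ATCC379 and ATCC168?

2

Mismatches occur at site 15 (G↔T), site 16 (C↔G).
That gives 2 mismatches out of 20 aligned sites, so the Hamming distance is 2.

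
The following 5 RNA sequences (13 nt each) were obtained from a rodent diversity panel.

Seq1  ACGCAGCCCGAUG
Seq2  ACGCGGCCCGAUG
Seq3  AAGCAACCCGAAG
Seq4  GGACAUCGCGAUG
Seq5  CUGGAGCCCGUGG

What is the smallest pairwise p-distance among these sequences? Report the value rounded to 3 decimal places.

Pairwise Hamming distances:
  Seq1 vs Seq2: 1
  Seq1 vs Seq3: 3
  Seq1 vs Seq4: 5
  Seq1 vs Seq5: 5
  Seq2 vs Seq3: 4
  Seq2 vs Seq4: 6
  Seq2 vs Seq5: 6
  Seq3 vs Seq4: 6
  Seq3 vs Seq5: 6
  Seq4 vs Seq5: 8
The smallest is 1 mismatch, between Seq1 and Seq2; p = 1/13 = 0.077.

0.077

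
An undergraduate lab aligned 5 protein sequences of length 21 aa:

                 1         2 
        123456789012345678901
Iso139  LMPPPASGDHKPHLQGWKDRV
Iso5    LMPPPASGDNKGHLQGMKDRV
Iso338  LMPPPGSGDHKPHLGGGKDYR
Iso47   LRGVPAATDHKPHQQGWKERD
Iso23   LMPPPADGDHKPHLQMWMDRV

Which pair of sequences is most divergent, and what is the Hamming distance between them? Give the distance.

Pairwise Hamming distances:
  Iso139 vs Iso5: 3
  Iso139 vs Iso338: 5
  Iso139 vs Iso47: 8
  Iso139 vs Iso23: 3
  Iso5 vs Iso338: 7
  Iso5 vs Iso47: 11
  Iso5 vs Iso23: 6
  Iso338 vs Iso47: 12
  Iso338 vs Iso23: 8
  Iso47 vs Iso23: 10
The largest is 12, between Iso338 and Iso47.

12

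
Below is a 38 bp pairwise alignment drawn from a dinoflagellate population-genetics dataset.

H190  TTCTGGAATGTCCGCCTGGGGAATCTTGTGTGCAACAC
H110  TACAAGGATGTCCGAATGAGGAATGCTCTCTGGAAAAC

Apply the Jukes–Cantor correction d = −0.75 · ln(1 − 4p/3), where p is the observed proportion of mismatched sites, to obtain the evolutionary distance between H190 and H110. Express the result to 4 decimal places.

0.4568

Mismatches occur at site 2 (T→A), site 4 (T→A), site 5 (G→A), site 7 (A→G), site 15 (C→A), site 16 (C→A), site 19 (G→A), site 25 (C→G), site 26 (T→C), site 28 (G→C), site 30 (G→C), site 33 (C→G), site 36 (C→A).
p = 13/38 = 0.342105.
d = −0.75 · ln(1 − (4/3)·0.342105) = −0.75 · ln(0.543860) = −0.75 · (-0.609063) = 0.4568.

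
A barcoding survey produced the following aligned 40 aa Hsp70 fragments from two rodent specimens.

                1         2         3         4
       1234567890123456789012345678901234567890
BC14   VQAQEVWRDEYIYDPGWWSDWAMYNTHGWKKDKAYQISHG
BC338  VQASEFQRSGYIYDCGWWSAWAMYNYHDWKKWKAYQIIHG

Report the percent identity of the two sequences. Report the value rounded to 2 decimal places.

Differing sites — 4:Q/S; 6:V/F; 7:W/Q; 9:D/S; 10:E/G; 15:P/C; 20:D/A; 26:T/Y; 28:G/D; 32:D/W; 38:S/I.
29 of the 40 sites match, so the percent identity is 29/40 × 100 = 72.50%.

72.50%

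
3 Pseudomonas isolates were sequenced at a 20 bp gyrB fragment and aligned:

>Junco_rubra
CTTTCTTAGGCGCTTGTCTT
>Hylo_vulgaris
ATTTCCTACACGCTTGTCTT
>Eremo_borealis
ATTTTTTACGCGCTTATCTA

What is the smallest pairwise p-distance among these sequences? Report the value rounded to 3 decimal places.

Pairwise Hamming distances:
  Junco_rubra vs Hylo_vulgaris: 4
  Junco_rubra vs Eremo_borealis: 5
  Hylo_vulgaris vs Eremo_borealis: 5
The smallest is 4 mismatches, between Junco_rubra and Hylo_vulgaris; p = 4/20 = 0.200.

0.200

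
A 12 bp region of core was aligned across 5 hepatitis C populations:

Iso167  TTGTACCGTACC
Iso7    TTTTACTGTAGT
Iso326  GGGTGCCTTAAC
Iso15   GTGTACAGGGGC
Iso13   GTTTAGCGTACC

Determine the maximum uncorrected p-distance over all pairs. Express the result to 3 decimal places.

0.667

Pairwise Hamming distances:
  Iso167 vs Iso7: 4
  Iso167 vs Iso326: 5
  Iso167 vs Iso15: 5
  Iso167 vs Iso13: 3
  Iso7 vs Iso326: 8
  Iso7 vs Iso15: 6
  Iso7 vs Iso13: 5
  Iso326 vs Iso15: 7
  Iso326 vs Iso13: 6
  Iso15 vs Iso13: 6
The largest is 8 mismatches, between Iso7 and Iso326; p = 8/12 = 0.667.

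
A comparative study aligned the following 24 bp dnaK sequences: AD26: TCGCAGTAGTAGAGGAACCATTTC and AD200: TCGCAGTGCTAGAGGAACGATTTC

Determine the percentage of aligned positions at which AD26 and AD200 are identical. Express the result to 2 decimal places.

87.50%

Differing sites — 8:A/G; 9:G/C; 19:C/G.
21 of the 24 sites match, so the percent identity is 21/24 × 100 = 87.50%.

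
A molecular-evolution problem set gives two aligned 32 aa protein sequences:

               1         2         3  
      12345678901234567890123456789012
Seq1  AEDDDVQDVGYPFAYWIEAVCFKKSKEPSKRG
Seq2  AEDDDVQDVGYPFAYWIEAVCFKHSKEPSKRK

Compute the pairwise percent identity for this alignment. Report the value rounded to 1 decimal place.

93.8%

Differing sites — 24:K/H; 32:G/K.
30 of the 32 sites match, so the percent identity is 30/32 × 100 = 93.8%.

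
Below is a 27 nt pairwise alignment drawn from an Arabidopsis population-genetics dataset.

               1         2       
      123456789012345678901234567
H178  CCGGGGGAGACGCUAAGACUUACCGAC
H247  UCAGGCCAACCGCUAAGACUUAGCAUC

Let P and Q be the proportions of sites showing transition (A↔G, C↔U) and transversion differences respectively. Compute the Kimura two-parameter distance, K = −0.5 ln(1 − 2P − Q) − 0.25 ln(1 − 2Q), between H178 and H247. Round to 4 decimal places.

Mismatches occur at site 1 (C/U, transition), site 3 (G/A, transition), site 6 (G/C, transversion), site 7 (G/C, transversion), site 9 (G/A, transition), site 10 (A/C, transversion), site 23 (C/G, transversion), site 25 (G/A, transition), site 26 (A/U, transversion).
Of the 9 differences, 4 transitions and 5 transversions over 27 sites: P = 4/27 = 0.148148, Q = 5/27 = 0.185185.
d = −0.5·ln(0.518519) − 0.25·ln(0.629630) = −0.5·(-0.656779) − 0.25·(-0.462623) = 0.4440.

0.4440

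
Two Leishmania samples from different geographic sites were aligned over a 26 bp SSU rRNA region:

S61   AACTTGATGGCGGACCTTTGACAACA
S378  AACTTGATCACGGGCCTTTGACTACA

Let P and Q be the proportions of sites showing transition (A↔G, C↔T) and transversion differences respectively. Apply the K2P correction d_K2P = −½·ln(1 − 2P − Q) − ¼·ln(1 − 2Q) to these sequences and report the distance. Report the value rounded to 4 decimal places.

0.1729

Mismatches occur at site 9 (G↔C, transversion), site 10 (G↔A, transition), site 14 (A↔G, transition), site 23 (A↔T, transversion).
Of the 4 differences, 2 transitions and 2 transversions over 26 sites: P = 2/26 = 0.076923, Q = 2/26 = 0.076923.
d = −0.5·ln(0.769231) − 0.25·ln(0.846154) = −0.5·(-0.262364) − 0.25·(-0.167054) = 0.1729.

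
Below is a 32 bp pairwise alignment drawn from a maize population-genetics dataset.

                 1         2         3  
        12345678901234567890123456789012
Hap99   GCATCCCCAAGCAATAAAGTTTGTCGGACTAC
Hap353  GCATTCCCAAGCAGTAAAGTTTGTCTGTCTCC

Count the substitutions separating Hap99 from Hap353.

5

Mismatches occur at site 5 (C→T), site 14 (A→G), site 26 (G→T), site 28 (A→T), site 31 (A→C).
That gives 5 mismatches out of 32 aligned sites, so the Hamming distance is 5.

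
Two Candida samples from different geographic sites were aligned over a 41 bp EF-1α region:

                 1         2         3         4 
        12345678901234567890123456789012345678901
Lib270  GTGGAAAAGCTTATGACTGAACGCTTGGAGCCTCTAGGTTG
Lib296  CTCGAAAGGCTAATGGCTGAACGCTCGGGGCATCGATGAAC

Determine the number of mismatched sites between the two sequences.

Mismatches occur at site 1 (G/C), site 3 (G/C), site 8 (A/G), site 12 (T/A), site 16 (A/G), site 26 (T/C), site 29 (A/G), site 32 (C/A), site 35 (T/G), site 37 (G/T), site 39 (T/A), site 40 (T/A), site 41 (G/C).
That gives 13 mismatches out of 41 aligned sites, so the Hamming distance is 13.

13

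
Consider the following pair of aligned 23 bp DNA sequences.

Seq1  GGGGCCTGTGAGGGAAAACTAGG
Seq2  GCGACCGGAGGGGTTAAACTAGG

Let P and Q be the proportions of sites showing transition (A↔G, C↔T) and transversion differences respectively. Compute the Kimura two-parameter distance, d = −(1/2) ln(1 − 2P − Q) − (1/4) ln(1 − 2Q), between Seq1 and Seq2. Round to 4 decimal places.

Differing sites — 2:G/C (Tv); 4:G/A (Ti); 7:T/G (Tv); 9:T/A (Tv); 11:A/G (Ti); 14:G/T (Tv); 15:A/T (Tv).
Of the 7 differences, 2 transitions and 5 transversions over 23 sites: P = 2/23 = 0.086957, Q = 5/23 = 0.217391.
d = −0.5·ln(0.608695) − 0.25·ln(0.565218) = −0.5·(-0.496438) − 0.25·(-0.570544) = 0.3909.

0.3909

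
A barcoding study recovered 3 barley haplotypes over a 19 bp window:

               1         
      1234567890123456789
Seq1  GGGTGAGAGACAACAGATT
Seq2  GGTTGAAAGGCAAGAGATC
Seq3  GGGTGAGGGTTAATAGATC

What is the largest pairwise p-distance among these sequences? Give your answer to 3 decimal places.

0.316

Pairwise Hamming distances:
  Seq1 vs Seq2: 5
  Seq1 vs Seq3: 5
  Seq2 vs Seq3: 6
The largest is 6 mismatches, between Seq2 and Seq3; p = 6/19 = 0.316.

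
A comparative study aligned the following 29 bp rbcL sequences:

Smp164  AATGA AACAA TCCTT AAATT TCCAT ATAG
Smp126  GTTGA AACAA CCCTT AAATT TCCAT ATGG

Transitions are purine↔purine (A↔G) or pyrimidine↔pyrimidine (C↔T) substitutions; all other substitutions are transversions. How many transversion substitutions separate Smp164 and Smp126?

Differing sites — 1:A/G (Ti); 2:A/T (Tv); 11:T/C (Ti); 28:A/G (Ti).
Of the 4 differences, 3 transitions and 1 transversion, so the answer is 1.

1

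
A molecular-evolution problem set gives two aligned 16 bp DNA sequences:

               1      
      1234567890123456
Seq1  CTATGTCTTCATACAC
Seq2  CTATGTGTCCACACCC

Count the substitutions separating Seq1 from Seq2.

4

The sequences differ at positions 7 (C/G), 9 (T/C), 12 (T/C), 15 (A/C).
That gives 4 mismatches out of 16 aligned sites, so the Hamming distance is 4.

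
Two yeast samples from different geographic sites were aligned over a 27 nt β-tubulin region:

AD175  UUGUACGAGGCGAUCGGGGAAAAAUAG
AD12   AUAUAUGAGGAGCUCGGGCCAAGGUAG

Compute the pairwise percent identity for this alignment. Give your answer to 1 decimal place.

The sequences differ at positions 1 (U/A), 3 (G/A), 6 (C/U), 11 (C/A), 13 (A/C), 19 (G/C), 20 (A/C), 23 (A/G), 24 (A/G).
18 of the 27 sites match, so the percent identity is 18/27 × 100 = 66.7%.

66.7%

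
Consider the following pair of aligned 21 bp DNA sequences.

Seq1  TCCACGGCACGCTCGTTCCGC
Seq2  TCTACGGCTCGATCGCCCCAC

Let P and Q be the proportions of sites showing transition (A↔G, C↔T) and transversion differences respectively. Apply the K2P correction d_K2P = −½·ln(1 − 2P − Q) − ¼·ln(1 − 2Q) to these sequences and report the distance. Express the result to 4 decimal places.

0.3761

Differing sites — 3:C/T (Ti); 9:A/T (Tv); 12:C/A (Tv); 16:T/C (Ti); 17:T/C (Ti); 20:G/A (Ti).
Of the 6 differences, 4 transitions and 2 transversions over 21 sites: P = 4/21 = 0.190476, Q = 2/21 = 0.095238.
d = −0.5·ln(0.523810) − 0.25·ln(0.809524) = −0.5·(-0.646626) − 0.25·(-0.211309) = 0.3761.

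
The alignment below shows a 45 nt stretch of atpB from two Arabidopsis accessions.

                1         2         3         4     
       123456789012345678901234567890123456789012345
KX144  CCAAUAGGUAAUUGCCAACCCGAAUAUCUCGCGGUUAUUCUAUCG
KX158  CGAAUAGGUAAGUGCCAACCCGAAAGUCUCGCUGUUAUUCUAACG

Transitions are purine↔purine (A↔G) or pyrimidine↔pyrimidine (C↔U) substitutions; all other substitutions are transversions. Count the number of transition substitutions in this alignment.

1

Mismatches occur at site 2 (C→G, transversion), site 12 (U→G, transversion), site 25 (U→A, transversion), site 26 (A→G, transition), site 33 (G→U, transversion), site 43 (U→A, transversion).
Of the 6 differences, 1 transition and 5 transversions, so the answer is 1.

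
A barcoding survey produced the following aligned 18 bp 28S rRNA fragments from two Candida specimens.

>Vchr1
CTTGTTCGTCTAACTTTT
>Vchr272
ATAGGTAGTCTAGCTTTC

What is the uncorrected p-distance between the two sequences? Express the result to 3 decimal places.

Differing sites — 1:C/A; 3:T/A; 5:T/G; 7:C/A; 13:A/G; 18:T/C.
There are 6 differences over 18 sites, so p = 6/18 = 0.333.

0.333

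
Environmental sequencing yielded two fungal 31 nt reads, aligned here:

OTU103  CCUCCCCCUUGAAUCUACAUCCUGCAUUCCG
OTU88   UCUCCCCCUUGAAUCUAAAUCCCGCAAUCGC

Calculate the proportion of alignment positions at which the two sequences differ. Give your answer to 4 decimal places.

0.1935

Mismatches occur at site 1 (C/U), site 18 (C/A), site 23 (U/C), site 27 (U/A), site 30 (C/G), site 31 (G/C).
There are 6 differences over 31 sites, so p = 6/31 = 0.1935.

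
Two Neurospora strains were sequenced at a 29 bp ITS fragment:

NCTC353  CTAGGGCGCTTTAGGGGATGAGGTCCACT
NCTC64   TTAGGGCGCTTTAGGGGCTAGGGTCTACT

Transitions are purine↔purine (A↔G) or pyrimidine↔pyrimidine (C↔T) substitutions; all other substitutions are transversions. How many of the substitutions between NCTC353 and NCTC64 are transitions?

4

Differing sites — 1:C/T (Ti); 18:A/C (Tv); 20:G/A (Ti); 21:A/G (Ti); 26:C/T (Ti).
Of the 5 differences, 4 transitions and 1 transversion, so the answer is 4.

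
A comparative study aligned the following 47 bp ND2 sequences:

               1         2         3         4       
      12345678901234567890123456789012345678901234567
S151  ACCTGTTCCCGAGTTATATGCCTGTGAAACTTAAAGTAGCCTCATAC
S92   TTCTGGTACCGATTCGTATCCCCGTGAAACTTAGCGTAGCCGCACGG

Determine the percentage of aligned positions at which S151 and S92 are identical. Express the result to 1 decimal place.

68.1%

The sequences differ at positions 1 (A/T), 2 (C/T), 6 (T/G), 8 (C/A), 13 (G/T), 15 (T/C), 16 (A/G), 20 (G/C), 23 (T/C), 34 (A/G), 35 (A/C), 42 (T/G), 45 (T/C), 46 (A/G), 47 (C/G).
32 of the 47 sites match, so the percent identity is 32/47 × 100 = 68.1%.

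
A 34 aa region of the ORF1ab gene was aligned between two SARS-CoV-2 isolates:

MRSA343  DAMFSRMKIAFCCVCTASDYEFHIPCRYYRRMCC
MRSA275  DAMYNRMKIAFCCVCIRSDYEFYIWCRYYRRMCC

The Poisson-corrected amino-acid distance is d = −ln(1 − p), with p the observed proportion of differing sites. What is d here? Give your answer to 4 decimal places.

0.1942

Differing sites — 4:F/Y; 5:S/N; 16:T/I; 17:A/R; 23:H/Y; 25:P/W.
p = 6/34 = 0.176471.
d = −ln(1 − 0.176471) = −ln(0.823529) = 0.1942.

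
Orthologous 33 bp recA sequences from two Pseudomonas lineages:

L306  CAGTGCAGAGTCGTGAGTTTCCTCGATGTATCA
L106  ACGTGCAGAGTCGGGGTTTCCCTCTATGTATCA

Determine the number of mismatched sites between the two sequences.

Mismatches occur at site 1 (C↔A), site 2 (A↔C), site 14 (T↔G), site 16 (A↔G), site 17 (G↔T), site 20 (T↔C), site 25 (G↔T).
That gives 7 mismatches out of 33 aligned sites, so the Hamming distance is 7.

7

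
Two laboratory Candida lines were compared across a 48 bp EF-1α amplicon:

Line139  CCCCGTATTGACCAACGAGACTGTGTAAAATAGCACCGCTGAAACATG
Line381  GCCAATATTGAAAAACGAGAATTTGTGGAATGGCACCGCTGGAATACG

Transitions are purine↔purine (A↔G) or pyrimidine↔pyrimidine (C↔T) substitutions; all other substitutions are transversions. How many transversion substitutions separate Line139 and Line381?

Mismatches occur at site 1 (C→G, transversion), site 4 (C→A, transversion), site 5 (G→A, transition), site 12 (C→A, transversion), site 13 (C→A, transversion), site 21 (C→A, transversion), site 23 (G→T, transversion), site 27 (A→G, transition), site 28 (A→G, transition), site 32 (A→G, transition), site 42 (A→G, transition), site 45 (C→T, transition), site 47 (T→C, transition).
Of the 13 differences, 7 transitions and 6 transversions, so the answer is 6.

6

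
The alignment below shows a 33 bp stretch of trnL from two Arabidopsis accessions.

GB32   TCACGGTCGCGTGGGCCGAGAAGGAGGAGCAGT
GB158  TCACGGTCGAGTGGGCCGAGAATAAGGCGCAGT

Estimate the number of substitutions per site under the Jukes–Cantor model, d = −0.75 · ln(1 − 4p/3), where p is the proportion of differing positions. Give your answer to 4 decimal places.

Mismatches occur at site 10 (C/A), site 23 (G/T), site 24 (G/A), site 28 (A/C).
p = 4/33 = 0.121212.
d = −0.75 · ln(1 − (4/3)·0.121212) = −0.75 · ln(0.838384) = −0.75 · (-0.176279) = 0.1322.

0.1322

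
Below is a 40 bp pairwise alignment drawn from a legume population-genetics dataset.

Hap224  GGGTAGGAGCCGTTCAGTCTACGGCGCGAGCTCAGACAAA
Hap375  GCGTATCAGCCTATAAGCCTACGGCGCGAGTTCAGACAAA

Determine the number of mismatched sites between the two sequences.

Mismatches occur at site 2 (G↔C), site 6 (G↔T), site 7 (G↔C), site 12 (G↔T), site 13 (T↔A), site 15 (C↔A), site 18 (T↔C), site 31 (C↔T).
That gives 8 mismatches out of 40 aligned sites, so the Hamming distance is 8.

8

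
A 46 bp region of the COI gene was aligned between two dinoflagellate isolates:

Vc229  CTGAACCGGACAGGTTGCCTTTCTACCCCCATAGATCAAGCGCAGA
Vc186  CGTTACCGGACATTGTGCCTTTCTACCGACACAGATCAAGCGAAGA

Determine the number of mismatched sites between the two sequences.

10

Differing sites — 2:T/G; 3:G/T; 4:A/T; 13:G/T; 14:G/T; 15:T/G; 28:C/G; 29:C/A; 32:T/C; 43:C/A.
That gives 10 mismatches out of 46 aligned sites, so the Hamming distance is 10.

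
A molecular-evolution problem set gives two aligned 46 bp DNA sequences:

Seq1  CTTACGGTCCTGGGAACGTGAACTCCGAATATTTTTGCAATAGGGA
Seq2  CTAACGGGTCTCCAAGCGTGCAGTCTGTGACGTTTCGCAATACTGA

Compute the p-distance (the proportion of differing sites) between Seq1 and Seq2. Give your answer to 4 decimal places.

0.3913

Mismatches occur at site 3 (T→A), site 8 (T→G), site 9 (C→T), site 12 (G→C), site 13 (G→C), site 14 (G→A), site 16 (A→G), site 21 (A→C), site 23 (C→G), site 26 (C→T), site 28 (A→T), site 29 (A→G), site 30 (T→A), site 31 (A→C), site 32 (T→G), site 36 (T→C), site 43 (G→C), site 44 (G→T).
There are 18 differences over 46 sites, so p = 18/46 = 0.3913.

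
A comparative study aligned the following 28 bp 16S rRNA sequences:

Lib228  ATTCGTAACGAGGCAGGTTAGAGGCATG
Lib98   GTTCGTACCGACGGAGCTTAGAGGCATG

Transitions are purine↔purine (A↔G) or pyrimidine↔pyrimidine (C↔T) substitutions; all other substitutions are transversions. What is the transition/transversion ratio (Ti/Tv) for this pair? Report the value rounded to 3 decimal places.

Mismatches occur at site 1 (A→G, transition), site 8 (A→C, transversion), site 12 (G→C, transversion), site 14 (C→G, transversion), site 17 (G→C, transversion).
Of the 5 differences, 1 transition and 4 transversions, so Ti/Tv = 1/4 = 0.250.

0.250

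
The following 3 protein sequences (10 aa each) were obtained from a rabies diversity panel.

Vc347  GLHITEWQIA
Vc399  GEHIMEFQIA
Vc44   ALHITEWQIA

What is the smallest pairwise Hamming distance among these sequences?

Pairwise Hamming distances:
  Vc347 vs Vc399: 3
  Vc347 vs Vc44: 1
  Vc399 vs Vc44: 4
The smallest is 1, between Vc347 and Vc44.

1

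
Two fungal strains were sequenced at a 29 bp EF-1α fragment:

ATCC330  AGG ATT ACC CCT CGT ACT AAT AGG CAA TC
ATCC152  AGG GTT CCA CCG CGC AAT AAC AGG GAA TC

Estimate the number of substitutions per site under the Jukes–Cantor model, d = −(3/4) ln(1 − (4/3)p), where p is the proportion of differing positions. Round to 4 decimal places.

Mismatches occur at site 4 (A→G), site 7 (A→C), site 9 (C→A), site 12 (T→G), site 15 (T→C), site 17 (C→A), site 21 (T→C), site 25 (C→G).
p = 8/29 = 0.275862.
d = −0.75 · ln(1 − (4/3)·0.275862) = −0.75 · ln(0.632184) = −0.75 · (-0.458575) = 0.3439.

0.3439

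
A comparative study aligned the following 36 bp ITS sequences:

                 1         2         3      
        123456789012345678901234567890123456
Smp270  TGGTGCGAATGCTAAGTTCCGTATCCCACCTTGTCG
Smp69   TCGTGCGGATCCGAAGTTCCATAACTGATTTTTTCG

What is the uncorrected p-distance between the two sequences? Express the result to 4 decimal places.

The sequences differ at positions 2 (G/C), 8 (A/G), 11 (G/C), 13 (T/G), 21 (G/A), 24 (T/A), 26 (C/T), 27 (C/G), 29 (C/T), 30 (C/T), 33 (G/T).
There are 11 differences over 36 sites, so p = 11/36 = 0.3056.

0.3056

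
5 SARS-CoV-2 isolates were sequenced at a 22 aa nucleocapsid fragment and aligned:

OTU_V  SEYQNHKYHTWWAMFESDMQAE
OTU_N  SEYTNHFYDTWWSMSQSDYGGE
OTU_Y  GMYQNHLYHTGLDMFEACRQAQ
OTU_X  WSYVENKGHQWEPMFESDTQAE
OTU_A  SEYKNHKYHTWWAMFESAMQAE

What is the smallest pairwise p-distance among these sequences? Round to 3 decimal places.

Pairwise Hamming distances:
  OTU_V vs OTU_N: 9
  OTU_V vs OTU_Y: 10
  OTU_V vs OTU_X: 10
  OTU_V vs OTU_A: 2
  OTU_N vs OTU_Y: 16
  OTU_N vs OTU_X: 16
  OTU_N vs OTU_A: 10
  OTU_Y vs OTU_X: 15
  OTU_Y vs OTU_A: 11
  OTU_X vs OTU_A: 11
The smallest is 2 mismatches, between OTU_V and OTU_A; p = 2/22 = 0.091.

0.091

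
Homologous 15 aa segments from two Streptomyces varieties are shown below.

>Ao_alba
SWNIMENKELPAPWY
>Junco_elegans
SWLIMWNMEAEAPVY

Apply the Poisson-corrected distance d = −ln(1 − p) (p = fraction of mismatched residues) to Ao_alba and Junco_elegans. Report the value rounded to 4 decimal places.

Differing sites — 3:N/L; 6:E/W; 8:K/M; 10:L/A; 11:P/E; 14:W/V.
p = 6/15 = 0.400000.
d = −ln(1 − 0.400000) = −ln(0.600000) = 0.5108.

0.5108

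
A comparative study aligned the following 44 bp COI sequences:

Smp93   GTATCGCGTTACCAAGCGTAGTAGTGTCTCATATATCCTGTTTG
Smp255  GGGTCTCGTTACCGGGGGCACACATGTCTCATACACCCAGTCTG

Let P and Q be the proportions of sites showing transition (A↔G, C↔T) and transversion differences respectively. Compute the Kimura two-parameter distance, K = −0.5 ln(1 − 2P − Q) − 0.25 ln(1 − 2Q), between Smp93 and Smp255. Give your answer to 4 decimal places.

0.4656

Differing sites — 2:T/G (Tv); 3:A/G (Ti); 6:G/T (Tv); 14:A/G (Ti); 15:A/G (Ti); 17:C/G (Tv); 19:T/C (Ti); 21:G/C (Tv); 22:T/A (Tv); 23:A/C (Tv); 24:G/A (Ti); 34:T/C (Ti); 36:T/C (Ti); 39:T/A (Tv); 42:T/C (Ti).
Of the 15 differences, 8 transitions and 7 transversions over 44 sites: P = 8/44 = 0.181818, Q = 7/44 = 0.159091.
d = −0.5·ln(0.477273) − 0.25·ln(0.681818) = −0.5·(-0.739667) − 0.25·(-0.382993) = 0.4656.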